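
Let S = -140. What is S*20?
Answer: -2800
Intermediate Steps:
S*20 = -140*20 = -2800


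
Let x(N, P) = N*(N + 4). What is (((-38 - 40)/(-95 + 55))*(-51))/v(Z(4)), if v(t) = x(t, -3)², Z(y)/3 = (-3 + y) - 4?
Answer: -221/4500 ≈ -0.049111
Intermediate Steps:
x(N, P) = N*(4 + N)
Z(y) = -21 + 3*y (Z(y) = 3*((-3 + y) - 4) = 3*(-7 + y) = -21 + 3*y)
v(t) = t²*(4 + t)² (v(t) = (t*(4 + t))² = t²*(4 + t)²)
(((-38 - 40)/(-95 + 55))*(-51))/v(Z(4)) = (((-38 - 40)/(-95 + 55))*(-51))/(((-21 + 3*4)²*(4 + (-21 + 3*4))²)) = (-78/(-40)*(-51))/(((-21 + 12)²*(4 + (-21 + 12))²)) = (-78*(-1/40)*(-51))/(((-9)²*(4 - 9)²)) = ((39/20)*(-51))/((81*(-5)²)) = -1989/(20*(81*25)) = -1989/20/2025 = -1989/20*1/2025 = -221/4500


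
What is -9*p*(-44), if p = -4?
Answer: -1584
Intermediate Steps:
-9*p*(-44) = -9*(-4)*(-44) = 36*(-44) = -1584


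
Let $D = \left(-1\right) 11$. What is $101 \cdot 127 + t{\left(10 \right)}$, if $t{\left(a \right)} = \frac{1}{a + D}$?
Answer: $12826$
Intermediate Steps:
$D = -11$
$t{\left(a \right)} = \frac{1}{-11 + a}$ ($t{\left(a \right)} = \frac{1}{a - 11} = \frac{1}{-11 + a}$)
$101 \cdot 127 + t{\left(10 \right)} = 101 \cdot 127 + \frac{1}{-11 + 10} = 12827 + \frac{1}{-1} = 12827 - 1 = 12826$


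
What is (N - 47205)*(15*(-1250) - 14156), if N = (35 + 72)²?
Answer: 1176586936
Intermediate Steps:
N = 11449 (N = 107² = 11449)
(N - 47205)*(15*(-1250) - 14156) = (11449 - 47205)*(15*(-1250) - 14156) = -35756*(-18750 - 14156) = -35756*(-32906) = 1176586936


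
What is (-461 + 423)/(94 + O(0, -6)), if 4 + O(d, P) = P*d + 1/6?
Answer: -228/541 ≈ -0.42144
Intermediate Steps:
O(d, P) = -23/6 + P*d (O(d, P) = -4 + (P*d + 1/6) = -4 + (P*d + ⅙) = -4 + (⅙ + P*d) = -23/6 + P*d)
(-461 + 423)/(94 + O(0, -6)) = (-461 + 423)/(94 + (-23/6 - 6*0)) = -38/(94 + (-23/6 + 0)) = -38/(94 - 23/6) = -38/541/6 = -38*6/541 = -228/541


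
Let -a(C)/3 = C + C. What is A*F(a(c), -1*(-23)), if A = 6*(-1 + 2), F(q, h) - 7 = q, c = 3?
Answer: -66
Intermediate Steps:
a(C) = -6*C (a(C) = -3*(C + C) = -6*C)
F(q, h) = 7 + q
A = 6 (A = 6*1 = 6)
A*F(a(c), -1*(-23)) = 6*(7 - 6*3) = 6*(7 - 18) = 6*(-11) = -66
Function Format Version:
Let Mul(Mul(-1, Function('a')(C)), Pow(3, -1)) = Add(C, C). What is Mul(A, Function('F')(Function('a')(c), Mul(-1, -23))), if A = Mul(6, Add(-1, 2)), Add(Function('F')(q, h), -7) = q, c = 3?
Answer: -66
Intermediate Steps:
Function('a')(C) = Mul(-6, C) (Function('a')(C) = Mul(-3, Add(C, C)) = Mul(-3, Mul(2, C)) = Mul(-6, C))
Function('F')(q, h) = Add(7, q)
A = 6 (A = Mul(6, 1) = 6)
Mul(A, Function('F')(Function('a')(c), Mul(-1, -23))) = Mul(6, Add(7, Mul(-6, 3))) = Mul(6, Add(7, -18)) = Mul(6, -11) = -66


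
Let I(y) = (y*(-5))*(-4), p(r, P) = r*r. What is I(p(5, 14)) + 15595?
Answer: 16095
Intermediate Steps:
p(r, P) = r²
I(y) = 20*y (I(y) = -5*y*(-4) = 20*y)
I(p(5, 14)) + 15595 = 20*5² + 15595 = 20*25 + 15595 = 500 + 15595 = 16095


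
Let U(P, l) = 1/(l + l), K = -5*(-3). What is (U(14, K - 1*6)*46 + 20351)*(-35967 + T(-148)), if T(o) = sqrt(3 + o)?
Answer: -2196168998/3 + 183182*I*sqrt(145)/9 ≈ -7.3206e+8 + 2.4509e+5*I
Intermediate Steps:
K = 15
U(P, l) = 1/(2*l)
(U(14, K - 1*6)*46 + 20351)*(-35967 + T(-148)) = ((1/(2*(15 - 1*6)))*46 + 20351)*(-35967 + sqrt(3 - 148)) = ((1/(2*(15 - 6)))*46 + 20351)*(-35967 + sqrt(-145)) = (((1/2)/9)*46 + 20351)*(-35967 + I*sqrt(145)) = (((1/2)*(1/9))*46 + 20351)*(-35967 + I*sqrt(145)) = ((1/18)*46 + 20351)*(-35967 + I*sqrt(145)) = (23/9 + 20351)*(-35967 + I*sqrt(145)) = 183182*(-35967 + I*sqrt(145))/9 = -2196168998/3 + 183182*I*sqrt(145)/9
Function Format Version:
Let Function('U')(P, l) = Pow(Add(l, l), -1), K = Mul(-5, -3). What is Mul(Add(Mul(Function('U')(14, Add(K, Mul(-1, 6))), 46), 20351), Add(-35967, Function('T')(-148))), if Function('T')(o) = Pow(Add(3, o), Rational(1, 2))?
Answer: Add(Rational(-2196168998, 3), Mul(Rational(183182, 9), I, Pow(145, Rational(1, 2)))) ≈ Add(-7.3206e+8, Mul(2.4509e+5, I))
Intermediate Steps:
K = 15
Function('U')(P, l) = Mul(Rational(1, 2), Pow(l, -1)) (Function('U')(P, l) = Pow(Mul(2, l), -1) = Mul(Rational(1, 2), Pow(l, -1)))
Mul(Add(Mul(Function('U')(14, Add(K, Mul(-1, 6))), 46), 20351), Add(-35967, Function('T')(-148))) = Mul(Add(Mul(Mul(Rational(1, 2), Pow(Add(15, Mul(-1, 6)), -1)), 46), 20351), Add(-35967, Pow(Add(3, -148), Rational(1, 2)))) = Mul(Add(Mul(Mul(Rational(1, 2), Pow(Add(15, -6), -1)), 46), 20351), Add(-35967, Pow(-145, Rational(1, 2)))) = Mul(Add(Mul(Mul(Rational(1, 2), Pow(9, -1)), 46), 20351), Add(-35967, Mul(I, Pow(145, Rational(1, 2))))) = Mul(Add(Mul(Mul(Rational(1, 2), Rational(1, 9)), 46), 20351), Add(-35967, Mul(I, Pow(145, Rational(1, 2))))) = Mul(Add(Mul(Rational(1, 18), 46), 20351), Add(-35967, Mul(I, Pow(145, Rational(1, 2))))) = Mul(Add(Rational(23, 9), 20351), Add(-35967, Mul(I, Pow(145, Rational(1, 2))))) = Mul(Rational(183182, 9), Add(-35967, Mul(I, Pow(145, Rational(1, 2))))) = Add(Rational(-2196168998, 3), Mul(Rational(183182, 9), I, Pow(145, Rational(1, 2))))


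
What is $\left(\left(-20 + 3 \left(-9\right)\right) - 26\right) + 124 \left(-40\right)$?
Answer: $-5033$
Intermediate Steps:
$\left(\left(-20 + 3 \left(-9\right)\right) - 26\right) + 124 \left(-40\right) = \left(\left(-20 - 27\right) - 26\right) - 4960 = \left(-47 - 26\right) - 4960 = -73 - 4960 = -5033$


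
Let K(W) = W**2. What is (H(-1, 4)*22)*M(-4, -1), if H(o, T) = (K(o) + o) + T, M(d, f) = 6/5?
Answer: 528/5 ≈ 105.60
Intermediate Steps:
M(d, f) = 6/5 (M(d, f) = 6*(1/5) = 6/5)
H(o, T) = T + o + o**2 (H(o, T) = (o**2 + o) + T = (o + o**2) + T = T + o + o**2)
(H(-1, 4)*22)*M(-4, -1) = ((4 - 1 + (-1)**2)*22)*(6/5) = ((4 - 1 + 1)*22)*(6/5) = (4*22)*(6/5) = 88*(6/5) = 528/5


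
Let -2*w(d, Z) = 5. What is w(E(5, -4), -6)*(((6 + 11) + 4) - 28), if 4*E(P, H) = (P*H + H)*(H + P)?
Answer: 35/2 ≈ 17.500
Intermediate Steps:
E(P, H) = (H + P)*(H + H*P)/4 (E(P, H) = ((P*H + H)*(H + P))/4 = ((H*P + H)*(H + P))/4 = ((H + H*P)*(H + P))/4 = ((H + P)*(H + H*P))/4 = (H + P)*(H + H*P)/4)
w(d, Z) = -5/2 (w(d, Z) = -1/2*5 = -5/2)
w(E(5, -4), -6)*(((6 + 11) + 4) - 28) = -5*(((6 + 11) + 4) - 28)/2 = -5*((17 + 4) - 28)/2 = -5*(21 - 28)/2 = -5/2*(-7) = 35/2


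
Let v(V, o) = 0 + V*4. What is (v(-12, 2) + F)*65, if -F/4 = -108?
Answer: 24960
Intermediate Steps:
F = 432 (F = -4*(-108) = 432)
v(V, o) = 4*V (v(V, o) = 0 + 4*V = 4*V)
(v(-12, 2) + F)*65 = (4*(-12) + 432)*65 = (-48 + 432)*65 = 384*65 = 24960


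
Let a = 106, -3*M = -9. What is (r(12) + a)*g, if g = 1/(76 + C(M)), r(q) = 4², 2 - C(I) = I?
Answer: 122/75 ≈ 1.6267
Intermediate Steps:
M = 3 (M = -⅓*(-9) = 3)
C(I) = 2 - I
r(q) = 16
g = 1/75 (g = 1/(76 + (2 - 1*3)) = 1/(76 + (2 - 3)) = 1/(76 - 1) = 1/75 ≈ 0.013333)
(r(12) + a)*g = (16 + 106)*(1/75) = 122*(1/75) = 122/75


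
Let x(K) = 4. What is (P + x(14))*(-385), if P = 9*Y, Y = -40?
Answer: 137060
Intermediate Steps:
P = -360 (P = 9*(-40) = -360)
(P + x(14))*(-385) = (-360 + 4)*(-385) = -356*(-385) = 137060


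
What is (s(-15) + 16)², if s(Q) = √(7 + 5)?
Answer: 268 + 64*√3 ≈ 378.85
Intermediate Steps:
s(Q) = 2*√3 (s(Q) = √12 = 2*√3)
(s(-15) + 16)² = (2*√3 + 16)² = (16 + 2*√3)²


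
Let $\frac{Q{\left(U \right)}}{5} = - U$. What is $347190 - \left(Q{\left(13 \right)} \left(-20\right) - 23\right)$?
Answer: $345913$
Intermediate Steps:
$Q{\left(U \right)} = - 5 U$ ($Q{\left(U \right)} = 5 \left(- U\right) = - 5 U$)
$347190 - \left(Q{\left(13 \right)} \left(-20\right) - 23\right) = 347190 - \left(\left(-5\right) 13 \left(-20\right) - 23\right) = 347190 - \left(\left(-65\right) \left(-20\right) - 23\right) = 347190 - \left(1300 - 23\right) = 347190 - 1277 = 345913$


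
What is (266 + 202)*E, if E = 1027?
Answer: 480636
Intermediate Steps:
(266 + 202)*E = (266 + 202)*1027 = 468*1027 = 480636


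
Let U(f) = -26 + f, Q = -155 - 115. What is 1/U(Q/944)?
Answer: -472/12407 ≈ -0.038043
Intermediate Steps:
Q = -270
1/U(Q/944) = 1/(-26 - 270/944) = 1/(-26 - 270*1/944) = 1/(-26 - 135/472) = 1/(-12407/472) = -472/12407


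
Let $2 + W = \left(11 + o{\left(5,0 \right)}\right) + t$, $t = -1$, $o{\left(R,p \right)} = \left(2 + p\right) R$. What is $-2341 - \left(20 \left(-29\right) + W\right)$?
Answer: $-1779$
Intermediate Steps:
$o{\left(R,p \right)} = R \left(2 + p\right)$
$W = 18$ ($W = -2 + \left(\left(11 + 5 \left(2 + 0\right)\right) - 1\right) = -2 + \left(\left(11 + 5 \cdot 2\right) - 1\right) = -2 + \left(\left(11 + 10\right) - 1\right) = -2 + \left(21 - 1\right) = -2 + 20 = 18$)
$-2341 - \left(20 \left(-29\right) + W\right) = -2341 - \left(20 \left(-29\right) + 18\right) = -2341 - \left(-580 + 18\right) = -2341 - -562 = -2341 + 562 = -1779$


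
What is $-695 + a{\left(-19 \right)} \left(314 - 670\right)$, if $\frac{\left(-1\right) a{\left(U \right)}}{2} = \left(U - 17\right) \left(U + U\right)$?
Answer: $973321$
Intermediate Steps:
$a{\left(U \right)} = - 4 U \left(-17 + U\right)$ ($a{\left(U \right)} = - 2 \left(U - 17\right) \left(U + U\right) = - 2 \left(-17 + U\right) 2 U = - 2 \cdot 2 U \left(-17 + U\right) = - 4 U \left(-17 + U\right)$)
$-695 + a{\left(-19 \right)} \left(314 - 670\right) = -695 + 4 \left(-19\right) \left(17 - -19\right) \left(314 - 670\right) = -695 + 4 \left(-19\right) \left(17 + 19\right) \left(-356\right) = -695 + 4 \left(-19\right) 36 \left(-356\right) = -695 - -974016 = -695 + 974016 = 973321$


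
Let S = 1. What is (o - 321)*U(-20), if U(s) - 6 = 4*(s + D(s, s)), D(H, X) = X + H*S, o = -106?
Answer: 99918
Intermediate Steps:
D(H, X) = H + X (D(H, X) = X + H*1 = X + H = H + X)
U(s) = 6 + 12*s (U(s) = 6 + 4*(s + (s + s)) = 6 + 4*(s + 2*s) = 6 + 4*(3*s) = 6 + 12*s)
(o - 321)*U(-20) = (-106 - 321)*(6 + 12*(-20)) = -427*(6 - 240) = -427*(-234) = 99918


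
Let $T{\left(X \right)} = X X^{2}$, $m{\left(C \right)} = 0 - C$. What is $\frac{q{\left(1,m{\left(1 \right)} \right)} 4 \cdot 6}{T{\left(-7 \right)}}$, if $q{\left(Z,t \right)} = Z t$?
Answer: $\frac{24}{343} \approx 0.069971$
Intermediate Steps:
$m{\left(C \right)} = - C$
$T{\left(X \right)} = X^{3}$
$\frac{q{\left(1,m{\left(1 \right)} \right)} 4 \cdot 6}{T{\left(-7 \right)}} = \frac{1 \left(\left(-1\right) 1\right) 4 \cdot 6}{\left(-7\right)^{3}} = \frac{1 \left(-1\right) 4 \cdot 6}{-343} = \left(-1\right) 4 \cdot 6 \left(- \frac{1}{343}\right) = \left(-4\right) 6 \left(- \frac{1}{343}\right) = \left(-24\right) \left(- \frac{1}{343}\right) = \frac{24}{343}$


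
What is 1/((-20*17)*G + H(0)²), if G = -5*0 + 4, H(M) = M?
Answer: -1/1360 ≈ -0.00073529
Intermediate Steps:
G = 4 (G = 0 + 4 = 4)
1/((-20*17)*G + H(0)²) = 1/(-20*17*4 + 0²) = 1/(-340*4 + 0) = 1/(-1360 + 0) = 1/(-1360) = -1/1360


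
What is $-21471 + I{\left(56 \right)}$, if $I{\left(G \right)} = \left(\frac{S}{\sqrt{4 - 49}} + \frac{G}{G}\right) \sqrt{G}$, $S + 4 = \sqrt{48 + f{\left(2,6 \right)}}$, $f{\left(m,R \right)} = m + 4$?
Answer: $-21471 + \frac{2 \sqrt{14} \left(15 + i \sqrt{5} \left(4 - 3 \sqrt{6}\right)\right)}{15} \approx -21464.0 - 3.7354 i$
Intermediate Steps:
$f{\left(m,R \right)} = 4 + m$
$S = -4 + 3 \sqrt{6}$ ($S = -4 + \sqrt{48 + \left(4 + 2\right)} = -4 + \sqrt{48 + 6} = -4 + \sqrt{54} = -4 + 3 \sqrt{6} \approx 3.3485$)
$I{\left(G \right)} = \sqrt{G} \left(1 - \frac{i \sqrt{5} \left(-4 + 3 \sqrt{6}\right)}{15}\right)$ ($I{\left(G \right)} = \left(\frac{-4 + 3 \sqrt{6}}{\sqrt{4 - 49}} + \frac{G}{G}\right) \sqrt{G} = \left(\frac{-4 + 3 \sqrt{6}}{\sqrt{-45}} + 1\right) \sqrt{G} = \left(\frac{-4 + 3 \sqrt{6}}{3 i \sqrt{5}} + 1\right) \sqrt{G} = \left(\left(-4 + 3 \sqrt{6}\right) \left(- \frac{i \sqrt{5}}{15}\right) + 1\right) \sqrt{G} = \left(- \frac{i \sqrt{5} \left(-4 + 3 \sqrt{6}\right)}{15} + 1\right) \sqrt{G} = \left(1 - \frac{i \sqrt{5} \left(-4 + 3 \sqrt{6}\right)}{15}\right) \sqrt{G} = \sqrt{G} \left(1 - \frac{i \sqrt{5} \left(-4 + 3 \sqrt{6}\right)}{15}\right)$)
$-21471 + I{\left(56 \right)} = -21471 + \frac{\sqrt{56} \left(15 + i \sqrt{5} \left(4 - 3 \sqrt{6}\right)\right)}{15} = -21471 + \frac{2 \sqrt{14} \left(15 + i \sqrt{5} \left(4 - 3 \sqrt{6}\right)\right)}{15}$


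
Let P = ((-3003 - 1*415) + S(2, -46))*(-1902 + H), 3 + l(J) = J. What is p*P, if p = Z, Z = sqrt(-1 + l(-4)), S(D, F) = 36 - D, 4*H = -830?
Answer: 14277096*I*sqrt(2) ≈ 2.0191e+7*I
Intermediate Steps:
H = -415/2 (H = (1/4)*(-830) = -415/2 ≈ -207.50)
l(J) = -3 + J
P = 7138548 (P = ((-3003 - 1*415) + (36 - 1*2))*(-1902 - 415/2) = ((-3003 - 415) + (36 - 2))*(-4219/2) = (-3418 + 34)*(-4219/2) = -3384*(-4219/2) = 7138548)
Z = 2*I*sqrt(2) (Z = sqrt(-1 + (-3 - 4)) = sqrt(-1 - 7) = sqrt(-8) = 2*I*sqrt(2) ≈ 2.8284*I)
p = 2*I*sqrt(2) ≈ 2.8284*I
p*P = (2*I*sqrt(2))*7138548 = 14277096*I*sqrt(2)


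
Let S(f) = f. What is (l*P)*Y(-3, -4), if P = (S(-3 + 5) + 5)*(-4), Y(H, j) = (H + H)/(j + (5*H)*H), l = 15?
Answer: 2520/41 ≈ 61.463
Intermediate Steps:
Y(H, j) = 2*H/(j + 5*H**2) (Y(H, j) = (2*H)/(j + 5*H**2) = 2*H/(j + 5*H**2))
P = -28 (P = ((-3 + 5) + 5)*(-4) = (2 + 5)*(-4) = 7*(-4) = -28)
(l*P)*Y(-3, -4) = (15*(-28))*(2*(-3)/(-4 + 5*(-3)**2)) = -840*(-3)/(-4 + 5*9) = -840*(-3)/(-4 + 45) = -840*(-3)/41 = -420*(-6/41) = 2520/41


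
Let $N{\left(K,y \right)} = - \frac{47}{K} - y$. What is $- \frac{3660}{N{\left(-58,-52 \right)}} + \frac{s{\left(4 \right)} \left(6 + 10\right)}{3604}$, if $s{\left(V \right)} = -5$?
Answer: $- \frac{63775180}{919921} \approx -69.327$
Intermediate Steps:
$N{\left(K,y \right)} = - y - \frac{47}{K}$
$- \frac{3660}{N{\left(-58,-52 \right)}} + \frac{s{\left(4 \right)} \left(6 + 10\right)}{3604} = - \frac{3660}{\left(-1\right) \left(-52\right) - \frac{47}{-58}} + \frac{\left(-5\right) \left(6 + 10\right)}{3604} = - \frac{3660}{52 - - \frac{47}{58}} + \left(-5\right) 16 \cdot \frac{1}{3604} = - \frac{3660}{52 + \frac{47}{58}} - \frac{20}{901} = - \frac{3660}{\frac{3063}{58}} - \frac{20}{901} = \left(-3660\right) \frac{58}{3063} - \frac{20}{901} = - \frac{70760}{1021} - \frac{20}{901} = - \frac{63775180}{919921}$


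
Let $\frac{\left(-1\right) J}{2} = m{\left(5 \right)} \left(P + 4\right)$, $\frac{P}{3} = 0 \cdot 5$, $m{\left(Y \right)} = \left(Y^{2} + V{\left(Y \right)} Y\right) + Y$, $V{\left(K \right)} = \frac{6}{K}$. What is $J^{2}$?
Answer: $82944$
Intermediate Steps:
$m{\left(Y \right)} = 6 + Y + Y^{2}$ ($m{\left(Y \right)} = \left(Y^{2} + \frac{6}{Y} Y\right) + Y = \left(Y^{2} + 6\right) + Y = \left(6 + Y^{2}\right) + Y = 6 + Y + Y^{2}$)
$P = 0$ ($P = 3 \cdot 0 \cdot 5 = 3 \cdot 0 = 0$)
$J = -288$ ($J = - 2 \left(6 + 5 \left(1 + 5\right)\right) \left(0 + 4\right) = - 2 \left(6 + 5 \cdot 6\right) 4 = - 2 \left(6 + 30\right) 4 = - 2 \cdot 36 \cdot 4 = \left(-2\right) 144 = -288$)
$J^{2} = \left(-288\right)^{2} = 82944$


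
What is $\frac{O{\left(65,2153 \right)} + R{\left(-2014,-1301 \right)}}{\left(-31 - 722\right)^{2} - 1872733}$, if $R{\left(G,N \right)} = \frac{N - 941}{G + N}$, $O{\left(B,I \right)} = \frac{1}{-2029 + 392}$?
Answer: $- \frac{3666839}{7085713673220} \approx -5.175 \cdot 10^{-7}$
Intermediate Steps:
$O{\left(B,I \right)} = - \frac{1}{1637}$ ($O{\left(B,I \right)} = \frac{1}{-1637} = - \frac{1}{1637}$)
$R{\left(G,N \right)} = \frac{-941 + N}{G + N}$
$\frac{O{\left(65,2153 \right)} + R{\left(-2014,-1301 \right)}}{\left(-31 - 722\right)^{2} - 1872733} = \frac{- \frac{1}{1637} + \frac{-941 - 1301}{-2014 - 1301}}{\left(-31 - 722\right)^{2} - 1872733} = \frac{- \frac{1}{1637} + \frac{1}{-3315} \left(-2242\right)}{\left(-753\right)^{2} - 1872733} = \frac{- \frac{1}{1637} - - \frac{2242}{3315}}{567009 - 1872733} = \frac{- \frac{1}{1637} + \frac{2242}{3315}}{-1305724} = \frac{3666839}{5426655} \left(- \frac{1}{1305724}\right) = - \frac{3666839}{7085713673220}$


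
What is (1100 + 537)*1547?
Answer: 2532439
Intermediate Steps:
(1100 + 537)*1547 = 1637*1547 = 2532439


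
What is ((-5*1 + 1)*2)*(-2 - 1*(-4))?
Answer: -16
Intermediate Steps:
((-5*1 + 1)*2)*(-2 - 1*(-4)) = ((-5 + 1)*2)*(-2 + 4) = -4*2*2 = -8*2 = -16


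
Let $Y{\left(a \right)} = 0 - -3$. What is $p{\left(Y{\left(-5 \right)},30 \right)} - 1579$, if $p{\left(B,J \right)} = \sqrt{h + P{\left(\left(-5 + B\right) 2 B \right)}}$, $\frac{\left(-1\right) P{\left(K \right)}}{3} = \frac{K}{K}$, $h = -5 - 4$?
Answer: $-1579 + 2 i \sqrt{3} \approx -1579.0 + 3.4641 i$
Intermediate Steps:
$Y{\left(a \right)} = 3$ ($Y{\left(a \right)} = 0 + 3 = 3$)
$h = -9$
$P{\left(K \right)} = -3$ ($P{\left(K \right)} = - 3 \frac{K}{K} = \left(-3\right) 1 = -3$)
$p{\left(B,J \right)} = 2 i \sqrt{3}$ ($p{\left(B,J \right)} = \sqrt{-9 - 3} = \sqrt{-12} = 2 i \sqrt{3}$)
$p{\left(Y{\left(-5 \right)},30 \right)} - 1579 = 2 i \sqrt{3} - 1579 = -1579 + 2 i \sqrt{3}$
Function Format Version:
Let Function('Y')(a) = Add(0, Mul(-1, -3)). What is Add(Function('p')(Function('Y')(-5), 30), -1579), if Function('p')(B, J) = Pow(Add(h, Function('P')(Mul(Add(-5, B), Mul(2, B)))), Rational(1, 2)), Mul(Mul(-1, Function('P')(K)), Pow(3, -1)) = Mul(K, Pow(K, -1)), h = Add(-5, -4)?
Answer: Add(-1579, Mul(2, I, Pow(3, Rational(1, 2)))) ≈ Add(-1579.0, Mul(3.4641, I))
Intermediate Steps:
Function('Y')(a) = 3 (Function('Y')(a) = Add(0, 3) = 3)
h = -9
Function('P')(K) = -3 (Function('P')(K) = Mul(-3, Mul(K, Pow(K, -1))) = Mul(-3, 1) = -3)
Function('p')(B, J) = Mul(2, I, Pow(3, Rational(1, 2))) (Function('p')(B, J) = Pow(Add(-9, -3), Rational(1, 2)) = Pow(-12, Rational(1, 2)) = Mul(2, I, Pow(3, Rational(1, 2))))
Add(Function('p')(Function('Y')(-5), 30), -1579) = Add(Mul(2, I, Pow(3, Rational(1, 2))), -1579) = Add(-1579, Mul(2, I, Pow(3, Rational(1, 2))))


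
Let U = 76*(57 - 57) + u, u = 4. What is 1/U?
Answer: ¼ ≈ 0.25000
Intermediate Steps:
U = 4 (U = 76*(57 - 57) + 4 = 76*0 + 4 = 0 + 4 = 4)
1/U = 1/4 = ¼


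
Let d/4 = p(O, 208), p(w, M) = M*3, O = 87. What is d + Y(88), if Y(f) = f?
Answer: 2584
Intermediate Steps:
p(w, M) = 3*M
d = 2496 (d = 4*(3*208) = 4*624 = 2496)
d + Y(88) = 2496 + 88 = 2584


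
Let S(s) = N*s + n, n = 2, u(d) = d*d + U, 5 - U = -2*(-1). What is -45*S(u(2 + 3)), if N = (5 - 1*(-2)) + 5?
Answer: -15210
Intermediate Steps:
U = 3 (U = 5 - (-2)*(-1) = 5 - 1*2 = 5 - 2 = 3)
u(d) = 3 + d² (u(d) = d*d + 3 = d² + 3 = 3 + d²)
N = 12 (N = (5 + 2) + 5 = 7 + 5 = 12)
S(s) = 2 + 12*s (S(s) = 12*s + 2 = 2 + 12*s)
-45*S(u(2 + 3)) = -45*(2 + 12*(3 + (2 + 3)²)) = -45*(2 + 12*(3 + 5²)) = -45*(2 + 12*(3 + 25)) = -45*(2 + 12*28) = -45*(2 + 336) = -45*338 = -15210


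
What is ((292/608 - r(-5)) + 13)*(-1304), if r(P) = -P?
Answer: -210107/19 ≈ -11058.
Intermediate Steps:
((292/608 - r(-5)) + 13)*(-1304) = ((292/608 - (-1)*(-5)) + 13)*(-1304) = ((292*(1/608) - 1*5) + 13)*(-1304) = ((73/152 - 5) + 13)*(-1304) = (-687/152 + 13)*(-1304) = (1289/152)*(-1304) = -210107/19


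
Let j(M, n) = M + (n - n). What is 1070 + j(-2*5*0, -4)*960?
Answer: 1070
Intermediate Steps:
j(M, n) = M (j(M, n) = M + 0 = M)
1070 + j(-2*5*0, -4)*960 = 1070 + (-2*5*0)*960 = 1070 - 10*0*960 = 1070 + 0*960 = 1070 + 0 = 1070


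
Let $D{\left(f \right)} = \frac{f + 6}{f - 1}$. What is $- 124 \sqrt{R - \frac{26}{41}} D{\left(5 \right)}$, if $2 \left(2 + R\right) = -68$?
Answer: $- \frac{341 i \sqrt{61582}}{41} \approx - 2063.9 i$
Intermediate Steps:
$R = -36$ ($R = -2 + \frac{1}{2} \left(-68\right) = -2 - 34 = -36$)
$D{\left(f \right)} = \frac{6 + f}{-1 + f}$
$- 124 \sqrt{R - \frac{26}{41}} D{\left(5 \right)} = - 124 \sqrt{-36 - \frac{26}{41}} \frac{6 + 5}{-1 + 5} = - 124 \sqrt{-36 - \frac{26}{41}} \cdot \frac{1}{4} \cdot 11 = - 124 \sqrt{- \frac{1502}{41}} \cdot \frac{11}{4} = - 124 \frac{i \sqrt{61582}}{41} \cdot \frac{11}{4} = - \frac{124 i \sqrt{61582}}{41} \cdot \frac{11}{4} = - \frac{341 i \sqrt{61582}}{41}$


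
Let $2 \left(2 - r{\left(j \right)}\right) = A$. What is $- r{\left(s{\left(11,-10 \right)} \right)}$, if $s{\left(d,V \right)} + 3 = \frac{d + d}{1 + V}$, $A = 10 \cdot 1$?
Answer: $3$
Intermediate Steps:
$A = 10$
$s{\left(d,V \right)} = -3 + \frac{2 d}{1 + V}$ ($s{\left(d,V \right)} = -3 + \frac{d + d}{1 + V} = -3 + \frac{2 d}{1 + V}$)
$r{\left(j \right)} = -3$ ($r{\left(j \right)} = 2 - 5 = -3$)
$- r{\left(s{\left(11,-10 \right)} \right)} = \left(-1\right) \left(-3\right) = 3$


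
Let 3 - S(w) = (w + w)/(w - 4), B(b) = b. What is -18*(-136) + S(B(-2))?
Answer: 7351/3 ≈ 2450.3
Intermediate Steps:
S(w) = 3 - 2*w/(-4 + w) (S(w) = 3 - (w + w)/(w - 4) = 3 - 2*w/(-4 + w))
-18*(-136) + S(B(-2)) = -18*(-136) + (-12 - 2)/(-4 - 2) = 2448 - 14/(-6) = 2448 - ⅙*(-14) = 2448 + 7/3 = 7351/3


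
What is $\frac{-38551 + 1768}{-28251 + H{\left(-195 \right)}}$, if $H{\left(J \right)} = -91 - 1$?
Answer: $\frac{36783}{28343} \approx 1.2978$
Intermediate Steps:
$H{\left(J \right)} = -92$
$\frac{-38551 + 1768}{-28251 + H{\left(-195 \right)}} = \frac{-38551 + 1768}{-28251 - 92} = - \frac{36783}{-28343} = \left(-36783\right) \left(- \frac{1}{28343}\right) = \frac{36783}{28343}$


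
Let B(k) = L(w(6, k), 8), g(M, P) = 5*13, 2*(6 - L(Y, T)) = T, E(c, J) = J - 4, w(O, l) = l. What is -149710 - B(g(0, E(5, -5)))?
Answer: -149712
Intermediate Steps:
E(c, J) = -4 + J
L(Y, T) = 6 - T/2
g(M, P) = 65
B(k) = 2 (B(k) = 6 - 1/2*8 = 6 - 4 = 2)
-149710 - B(g(0, E(5, -5))) = -149710 - 1*2 = -149710 - 2 = -149712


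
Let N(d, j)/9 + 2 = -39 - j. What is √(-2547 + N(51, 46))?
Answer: 3*I*√370 ≈ 57.706*I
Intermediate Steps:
N(d, j) = -369 - 9*j (N(d, j) = -18 + 9*(-39 - j) = -18 + (-351 - 9*j) = -369 - 9*j)
√(-2547 + N(51, 46)) = √(-2547 + (-369 - 9*46)) = √(-2547 + (-369 - 414)) = √(-2547 - 783) = √(-3330) = 3*I*√370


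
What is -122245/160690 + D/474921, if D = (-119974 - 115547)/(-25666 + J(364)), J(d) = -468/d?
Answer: -231796524331297/304702274109862 ≈ -0.76073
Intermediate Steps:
D = 1648647/179671 (D = (-119974 - 115547)/(-25666 - 468/364) = -235521/(-25666 - 468*1/364) = -235521/(-25666 - 9/7) = -235521/(-179671/7) = -235521*(-7/179671) = 1648647/179671 ≈ 9.1759)
-122245/160690 + D/474921 = -122245/160690 + (1648647/179671)/474921 = -122245*1/160690 + (1648647/179671)*(1/474921) = -24449/32138 + 183183/9481058999 = -231796524331297/304702274109862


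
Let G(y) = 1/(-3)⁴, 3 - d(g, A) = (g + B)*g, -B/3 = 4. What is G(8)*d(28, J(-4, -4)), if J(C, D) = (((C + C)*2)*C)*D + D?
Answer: -445/81 ≈ -5.4938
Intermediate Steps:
B = -12 (B = -3*4 = -12)
J(C, D) = D + 4*D*C² (J(C, D) = (((2*C)*2)*C)*D + D = ((4*C)*C)*D + D = (4*C²)*D + D = 4*D*C² + D = D + 4*D*C²)
d(g, A) = 3 - g*(-12 + g) (d(g, A) = 3 - (g - 12)*g = 3 - (-12 + g)*g = 3 - g*(-12 + g))
G(y) = 1/81
G(8)*d(28, J(-4, -4)) = (3 - 1*28² + 12*28)/81 = (3 - 1*784 + 336)/81 = (3 - 784 + 336)/81 = (1/81)*(-445) = -445/81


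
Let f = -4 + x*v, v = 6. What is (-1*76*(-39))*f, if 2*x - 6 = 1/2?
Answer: 45942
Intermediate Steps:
x = 13/4 (x = 3 + (½)/2 = 3 + (½)*(½) = 3 + ¼ = 13/4 ≈ 3.2500)
f = 31/2 (f = -4 + (13/4)*6 = -4 + 39/2 = 31/2 ≈ 15.500)
(-1*76*(-39))*f = (-1*76*(-39))*(31/2) = -76*(-39)*(31/2) = 2964*(31/2) = 45942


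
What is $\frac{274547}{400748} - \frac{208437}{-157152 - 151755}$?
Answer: $\frac{3300788255}{2427330636} \approx 1.3598$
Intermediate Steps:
$\frac{274547}{400748} - \frac{208437}{-157152 - 151755} = 274547 \cdot \frac{1}{400748} - \frac{208437}{-308907} = \frac{274547}{400748} - - \frac{4087}{6057} = \frac{274547}{400748} + \frac{4087}{6057} = \frac{3300788255}{2427330636}$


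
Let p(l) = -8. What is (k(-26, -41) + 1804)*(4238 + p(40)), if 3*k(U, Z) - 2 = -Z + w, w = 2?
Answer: 7694370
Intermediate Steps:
k(U, Z) = 4/3 - Z/3 (k(U, Z) = ⅔ + (-Z + 2)/3 = ⅔ + (2 - Z)/3 = ⅔ + (⅔ - Z/3) = 4/3 - Z/3)
(k(-26, -41) + 1804)*(4238 + p(40)) = ((4/3 - ⅓*(-41)) + 1804)*(4238 - 8) = ((4/3 + 41/3) + 1804)*4230 = (15 + 1804)*4230 = 1819*4230 = 7694370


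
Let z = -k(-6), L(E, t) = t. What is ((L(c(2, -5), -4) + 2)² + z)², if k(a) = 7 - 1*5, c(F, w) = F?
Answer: 4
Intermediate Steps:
k(a) = 2 (k(a) = 7 - 5 = 2)
z = -2 (z = -1*2 = -2)
((L(c(2, -5), -4) + 2)² + z)² = ((-4 + 2)² - 2)² = ((-2)² - 2)² = (4 - 2)² = 2² = 4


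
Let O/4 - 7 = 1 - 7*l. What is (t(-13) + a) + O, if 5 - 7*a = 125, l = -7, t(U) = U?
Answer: 1385/7 ≈ 197.86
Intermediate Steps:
a = -120/7 (a = 5/7 - ⅐*125 = 5/7 - 125/7 = -120/7 ≈ -17.143)
O = 228 (O = 28 + 4*(1 - 7*(-7)) = 28 + 4*(1 + 49) = 28 + 4*50 = 28 + 200 = 228)
(t(-13) + a) + O = (-13 - 120/7) + 228 = -211/7 + 228 = 1385/7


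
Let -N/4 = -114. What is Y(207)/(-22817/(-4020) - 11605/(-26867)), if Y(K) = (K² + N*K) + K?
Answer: 221568924960/9845917 ≈ 22504.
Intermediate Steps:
N = 456 (N = -4*(-114) = 456)
Y(K) = K² + 457*K (Y(K) = (K² + 456*K) + K = K² + 457*K)
Y(207)/(-22817/(-4020) - 11605/(-26867)) = (207*(457 + 207))/(-22817/(-4020) - 11605/(-26867)) = (207*664)/(-22817*(-1/4020) - 11605*(-1/26867)) = 137448/(22817/4020 + 11605/26867) = 137448/(9845917/1612020) = 137448*(1612020/9845917) = 221568924960/9845917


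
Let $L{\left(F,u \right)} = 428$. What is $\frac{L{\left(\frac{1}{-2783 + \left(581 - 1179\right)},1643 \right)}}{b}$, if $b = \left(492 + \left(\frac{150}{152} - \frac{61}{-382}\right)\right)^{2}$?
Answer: $\frac{90185701568}{51244337005225} \approx 0.0017599$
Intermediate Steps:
$b = \frac{51244337005225}{210714256}$ ($b = \left(492 + \left(150 \cdot \frac{1}{152} - - \frac{61}{382}\right)\right)^{2} = \left(492 + \left(\frac{75}{76} + \frac{61}{382}\right)\right)^{2} = \left(492 + \frac{16643}{14516}\right)^{2} = \left(\frac{7158515}{14516}\right)^{2} = \frac{51244337005225}{210714256} \approx 2.4319 \cdot 10^{5}$)
$\frac{L{\left(\frac{1}{-2783 + \left(581 - 1179\right)},1643 \right)}}{b} = \frac{428}{\frac{51244337005225}{210714256}} = 428 \cdot \frac{210714256}{51244337005225} = \frac{90185701568}{51244337005225}$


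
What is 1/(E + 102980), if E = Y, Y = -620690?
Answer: -1/517710 ≈ -1.9316e-6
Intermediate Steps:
E = -620690
1/(E + 102980) = 1/(-620690 + 102980) = 1/(-517710) = -1/517710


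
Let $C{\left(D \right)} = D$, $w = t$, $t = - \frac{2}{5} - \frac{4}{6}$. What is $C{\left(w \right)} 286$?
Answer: $- \frac{4576}{15} \approx -305.07$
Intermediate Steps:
$t = - \frac{16}{15}$ ($t = \left(-2\right) \frac{1}{5} - \frac{2}{3} = - \frac{2}{5} - \frac{2}{3} = - \frac{16}{15} \approx -1.0667$)
$w = - \frac{16}{15} \approx -1.0667$
$C{\left(w \right)} 286 = \left(- \frac{16}{15}\right) 286 = - \frac{4576}{15}$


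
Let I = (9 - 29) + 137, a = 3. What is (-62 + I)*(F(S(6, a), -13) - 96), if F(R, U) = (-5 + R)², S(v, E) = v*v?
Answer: 47575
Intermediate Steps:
I = 117 (I = -20 + 137 = 117)
S(v, E) = v²
(-62 + I)*(F(S(6, a), -13) - 96) = (-62 + 117)*((-5 + 6²)² - 96) = 55*((-5 + 36)² - 96) = 55*(31² - 96) = 55*(961 - 96) = 55*865 = 47575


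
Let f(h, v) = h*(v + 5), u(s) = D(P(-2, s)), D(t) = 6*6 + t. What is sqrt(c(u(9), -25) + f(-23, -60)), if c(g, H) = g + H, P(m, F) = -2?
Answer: 7*sqrt(26) ≈ 35.693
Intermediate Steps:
D(t) = 36 + t
u(s) = 34 (u(s) = 36 - 2 = 34)
f(h, v) = h*(5 + v)
c(g, H) = H + g
sqrt(c(u(9), -25) + f(-23, -60)) = sqrt((-25 + 34) - 23*(5 - 60)) = sqrt(9 - 23*(-55)) = sqrt(9 + 1265) = sqrt(1274) = 7*sqrt(26)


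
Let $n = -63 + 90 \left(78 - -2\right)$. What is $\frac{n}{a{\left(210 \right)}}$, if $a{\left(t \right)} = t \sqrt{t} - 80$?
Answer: $\frac{14274}{231365} + \frac{149877 \sqrt{210}}{925460} \approx 2.4086$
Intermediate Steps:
$a{\left(t \right)} = -80 + t^{\frac{3}{2}}$ ($a{\left(t \right)} = t^{\frac{3}{2}} - 80 = -80 + t^{\frac{3}{2}}$)
$n = 7137$ ($n = -63 + 90 \left(78 + 2\right) = -63 + 90 \cdot 80 = -63 + 7200 = 7137$)
$\frac{n}{a{\left(210 \right)}} = \frac{7137}{-80 + 210^{\frac{3}{2}}} = \frac{7137}{-80 + 210 \sqrt{210}}$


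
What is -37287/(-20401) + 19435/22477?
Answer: 7305286/2713333 ≈ 2.6924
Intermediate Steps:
-37287/(-20401) + 19435/22477 = -37287*(-1/20401) + 19435*(1/22477) = 37287/20401 + 115/133 = 7305286/2713333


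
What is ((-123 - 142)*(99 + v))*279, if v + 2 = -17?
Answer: -5914800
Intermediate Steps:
v = -19 (v = -2 - 17 = -19)
((-123 - 142)*(99 + v))*279 = ((-123 - 142)*(99 - 19))*279 = -265*80*279 = -21200*279 = -5914800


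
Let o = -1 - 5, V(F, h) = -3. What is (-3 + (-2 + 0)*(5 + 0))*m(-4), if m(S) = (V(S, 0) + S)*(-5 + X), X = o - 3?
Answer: -1274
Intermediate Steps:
o = -6
X = -9 (X = -6 - 3 = -9)
m(S) = 42 - 14*S (m(S) = (-3 + S)*(-5 - 9) = (-3 + S)*(-14) = 42 - 14*S)
(-3 + (-2 + 0)*(5 + 0))*m(-4) = (-3 + (-2 + 0)*(5 + 0))*(42 - 14*(-4)) = (-3 - 2*5)*(42 + 56) = (-3 - 10)*98 = -13*98 = -1274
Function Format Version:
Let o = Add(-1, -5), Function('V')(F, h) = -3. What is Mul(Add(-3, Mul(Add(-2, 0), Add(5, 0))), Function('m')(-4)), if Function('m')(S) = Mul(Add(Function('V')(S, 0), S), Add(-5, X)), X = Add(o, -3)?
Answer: -1274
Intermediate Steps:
o = -6
X = -9 (X = Add(-6, -3) = -9)
Function('m')(S) = Add(42, Mul(-14, S)) (Function('m')(S) = Mul(Add(-3, S), Add(-5, -9)) = Mul(Add(-3, S), -14) = Add(42, Mul(-14, S)))
Mul(Add(-3, Mul(Add(-2, 0), Add(5, 0))), Function('m')(-4)) = Mul(Add(-3, Mul(Add(-2, 0), Add(5, 0))), Add(42, Mul(-14, -4))) = Mul(Add(-3, Mul(-2, 5)), Add(42, 56)) = Mul(Add(-3, -10), 98) = Mul(-13, 98) = -1274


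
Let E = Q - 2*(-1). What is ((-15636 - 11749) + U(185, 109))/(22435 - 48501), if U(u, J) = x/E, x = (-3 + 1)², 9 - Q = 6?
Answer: 136921/130330 ≈ 1.0506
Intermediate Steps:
Q = 3 (Q = 9 - 1*6 = 9 - 6 = 3)
E = 5 (E = 3 - 2*(-1) = 3 + 2 = 5)
x = 4 (x = (-2)² = 4)
U(u, J) = ⅘ (U(u, J) = 4/5 = 4*(⅕) = ⅘)
((-15636 - 11749) + U(185, 109))/(22435 - 48501) = ((-15636 - 11749) + ⅘)/(22435 - 48501) = (-27385 + ⅘)/(-26066) = -136921/5*(-1/26066) = 136921/130330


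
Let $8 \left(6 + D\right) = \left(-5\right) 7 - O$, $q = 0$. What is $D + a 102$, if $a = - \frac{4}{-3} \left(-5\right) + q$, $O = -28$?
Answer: $- \frac{5495}{8} \approx -686.88$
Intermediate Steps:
$D = - \frac{55}{8}$ ($D = -6 + \frac{\left(-5\right) 7 - -28}{8} = -6 + \frac{-35 + 28}{8} = -6 + \frac{1}{8} \left(-7\right) = -6 - \frac{7}{8} = - \frac{55}{8} \approx -6.875$)
$a = - \frac{20}{3}$ ($a = - \frac{4}{-3} \left(-5\right) + 0 = \left(-4\right) \left(- \frac{1}{3}\right) \left(-5\right) + 0 = \frac{4}{3} \left(-5\right) + 0 = - \frac{20}{3} + 0 = - \frac{20}{3} \approx -6.6667$)
$D + a 102 = - \frac{55}{8} - 680 = - \frac{5495}{8}$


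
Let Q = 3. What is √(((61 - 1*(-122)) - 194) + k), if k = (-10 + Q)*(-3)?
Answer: √10 ≈ 3.1623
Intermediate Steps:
k = 21 (k = (-10 + 3)*(-3) = -7*(-3) = 21)
√(((61 - 1*(-122)) - 194) + k) = √(((61 - 1*(-122)) - 194) + 21) = √(((61 + 122) - 194) + 21) = √((183 - 194) + 21) = √(-11 + 21) = √10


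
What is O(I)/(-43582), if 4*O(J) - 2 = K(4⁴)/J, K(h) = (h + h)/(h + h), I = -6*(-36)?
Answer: -433/37654848 ≈ -1.1499e-5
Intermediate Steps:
I = 216
K(h) = 1 (K(h) = (2*h)/((2*h)) = (2*h)*(1/(2*h)) = 1)
O(J) = ½ + 1/(4*J) (O(J) = ½ + (1/J)/4 = ½ + 1/(4*J))
O(I)/(-43582) = ((¼)*(1 + 2*216)/216)/(-43582) = ((¼)*(1/216)*(1 + 432))*(-1/43582) = ((¼)*(1/216)*433)*(-1/43582) = (433/864)*(-1/43582) = -433/37654848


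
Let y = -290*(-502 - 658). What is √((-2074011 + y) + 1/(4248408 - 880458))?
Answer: I*√788394923880794382/673590 ≈ 1318.2*I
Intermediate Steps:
y = 336400 (y = -290*(-1160) = 336400)
√((-2074011 + y) + 1/(4248408 - 880458)) = √((-2074011 + 336400) + 1/(4248408 - 880458)) = √(-1737611 + 1/3367950) = √(-5852186967449/3367950) = I*√788394923880794382/673590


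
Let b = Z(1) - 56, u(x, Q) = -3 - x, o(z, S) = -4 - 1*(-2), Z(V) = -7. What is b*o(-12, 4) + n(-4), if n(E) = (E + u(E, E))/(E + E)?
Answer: 1011/8 ≈ 126.38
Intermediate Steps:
o(z, S) = -2 (o(z, S) = -4 + 2 = -2)
n(E) = -3/(2*E) (n(E) = (E + (-3 - E))/(E + E) = -3*1/(2*E) = -3/(2*E))
b = -63 (b = -7 - 56 = -63)
b*o(-12, 4) + n(-4) = -63*(-2) - 3/2/(-4) = 126 - 3/2*(-¼) = 126 + 3/8 = 1011/8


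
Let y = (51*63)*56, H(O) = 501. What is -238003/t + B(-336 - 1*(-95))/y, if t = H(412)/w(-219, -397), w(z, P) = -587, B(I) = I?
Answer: 8379112633489/30047976 ≈ 2.7886e+5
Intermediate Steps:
t = -501/587 (t = 501/(-587) = 501*(-1/587) = -501/587 ≈ -0.85349)
y = 179928 (y = 3213*56 = 179928)
-238003/t + B(-336 - 1*(-95))/y = -238003/(-501/587) + (-336 - 1*(-95))/179928 = -238003*(-587/501) + (-336 + 95)*(1/179928) = 139707761/501 - 241*1/179928 = 139707761/501 - 241/179928 = 8379112633489/30047976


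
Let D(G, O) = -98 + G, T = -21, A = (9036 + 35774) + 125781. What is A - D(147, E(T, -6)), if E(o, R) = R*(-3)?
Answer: 170542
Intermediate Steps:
A = 170591 (A = 44810 + 125781 = 170591)
E(o, R) = -3*R
A - D(147, E(T, -6)) = 170591 - (-98 + 147) = 170591 - 1*49 = 170591 - 49 = 170542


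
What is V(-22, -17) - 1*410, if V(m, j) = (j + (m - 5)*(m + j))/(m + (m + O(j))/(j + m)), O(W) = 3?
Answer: -384394/839 ≈ -458.16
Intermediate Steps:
V(m, j) = (j + (-5 + m)*(j + m))/(m + (3 + m)/(j + m)) (V(m, j) = (j + (m - 5)*(m + j))/(m + (m + 3)/(j + m)) = (j + (-5 + m)*(j + m))/(m + (3 + m)/(j + m)))
V(-22, -17) - 1*410 = ((-22)³ - 5*(-22)² - 4*(-17)² - 22*(-17)² - 9*(-17)*(-22) + 2*(-17)*(-22)²)/(3 - 22 + (-22)² - 17*(-22)) - 1*410 = (-10648 - 5*484 - 4*289 - 22*289 - 3366 + 2*(-17)*484)/(3 - 22 + 484 + 374) - 410 = (-10648 - 2420 - 1156 - 6358 - 3366 - 16456)/839 - 410 = (1/839)*(-40404) - 410 = -40404/839 - 410 = -384394/839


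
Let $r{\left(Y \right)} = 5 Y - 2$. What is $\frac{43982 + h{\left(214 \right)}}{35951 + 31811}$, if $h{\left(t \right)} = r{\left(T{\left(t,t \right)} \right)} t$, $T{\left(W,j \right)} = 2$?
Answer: $\frac{22847}{33881} \approx 0.67433$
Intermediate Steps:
$r{\left(Y \right)} = -2 + 5 Y$
$h{\left(t \right)} = 8 t$ ($h{\left(t \right)} = \left(-2 + 5 \cdot 2\right) t = \left(-2 + 10\right) t = 8 t$)
$\frac{43982 + h{\left(214 \right)}}{35951 + 31811} = \frac{43982 + 8 \cdot 214}{35951 + 31811} = \frac{43982 + 1712}{67762} = 45694 \cdot \frac{1}{67762} = \frac{22847}{33881}$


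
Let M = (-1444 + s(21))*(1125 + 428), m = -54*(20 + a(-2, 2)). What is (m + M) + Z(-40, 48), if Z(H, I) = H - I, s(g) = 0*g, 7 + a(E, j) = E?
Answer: -2243214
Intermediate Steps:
a(E, j) = -7 + E
s(g) = 0
m = -594 (m = -54*(20 + (-7 - 2)) = -54*(20 - 9) = -54*11 = -594)
M = -2242532 (M = (-1444 + 0)*(1125 + 428) = -1444*1553 = -2242532)
(m + M) + Z(-40, 48) = (-594 - 2242532) + (-40 - 1*48) = -2243126 + (-40 - 48) = -2243126 - 88 = -2243214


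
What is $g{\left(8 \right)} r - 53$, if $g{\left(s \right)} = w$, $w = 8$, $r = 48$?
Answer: $331$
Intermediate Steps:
$g{\left(s \right)} = 8$
$g{\left(8 \right)} r - 53 = 8 \cdot 48 - 53 = 384 - 53 = 331$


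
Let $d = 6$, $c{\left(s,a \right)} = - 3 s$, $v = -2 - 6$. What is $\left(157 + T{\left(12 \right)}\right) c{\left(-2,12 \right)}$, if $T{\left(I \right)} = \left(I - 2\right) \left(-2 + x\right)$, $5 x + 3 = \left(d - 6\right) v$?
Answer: $786$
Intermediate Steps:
$v = -8$ ($v = -2 - 6 = -8$)
$x = - \frac{3}{5}$ ($x = - \frac{3}{5} + \frac{\left(6 - 6\right) \left(-8\right)}{5} = - \frac{3}{5} + \frac{0 \left(-8\right)}{5} = - \frac{3}{5} + \frac{1}{5} \cdot 0 = - \frac{3}{5} + 0 = - \frac{3}{5} \approx -0.6$)
$T{\left(I \right)} = \frac{26}{5} - \frac{13 I}{5}$ ($T{\left(I \right)} = \left(I - 2\right) \left(-2 - \frac{3}{5}\right) = \left(-2 + I\right) \left(- \frac{13}{5}\right) = \frac{26}{5} - \frac{13 I}{5}$)
$\left(157 + T{\left(12 \right)}\right) c{\left(-2,12 \right)} = \left(157 + \left(\frac{26}{5} - \frac{156}{5}\right)\right) \left(\left(-3\right) \left(-2\right)\right) = \left(157 + \left(\frac{26}{5} - \frac{156}{5}\right)\right) 6 = \left(157 - 26\right) 6 = 131 \cdot 6 = 786$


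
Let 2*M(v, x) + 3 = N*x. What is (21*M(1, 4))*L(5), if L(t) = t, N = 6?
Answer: 2205/2 ≈ 1102.5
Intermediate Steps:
M(v, x) = -3/2 + 3*x (M(v, x) = -3/2 + (6*x)/2 = -3/2 + 3*x)
(21*M(1, 4))*L(5) = (21*(-3/2 + 3*4))*5 = (21*(-3/2 + 12))*5 = (21*(21/2))*5 = (441/2)*5 = 2205/2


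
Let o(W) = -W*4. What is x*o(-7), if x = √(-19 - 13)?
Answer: 112*I*√2 ≈ 158.39*I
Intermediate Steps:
x = 4*I*√2 (x = √(-32) = 4*I*√2 ≈ 5.6569*I)
o(W) = -4*W
x*o(-7) = (4*I*√2)*(-4*(-7)) = (4*I*√2)*28 = 112*I*√2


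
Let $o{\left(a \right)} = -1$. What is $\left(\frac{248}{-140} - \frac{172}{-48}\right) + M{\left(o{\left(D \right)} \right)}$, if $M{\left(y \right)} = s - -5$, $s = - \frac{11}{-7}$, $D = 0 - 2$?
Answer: $\frac{503}{60} \approx 8.3833$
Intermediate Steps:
$D = -2$ ($D = 0 - 2 = -2$)
$s = \frac{11}{7}$ ($s = \left(-11\right) \left(- \frac{1}{7}\right) = \frac{11}{7} \approx 1.5714$)
$M{\left(y \right)} = \frac{46}{7}$ ($M{\left(y \right)} = \frac{11}{7} - -5 = \frac{11}{7} + 5 = \frac{46}{7}$)
$\left(\frac{248}{-140} - \frac{172}{-48}\right) + M{\left(o{\left(D \right)} \right)} = \left(\frac{248}{-140} - \frac{172}{-48}\right) + \frac{46}{7} = \left(248 \left(- \frac{1}{140}\right) - - \frac{43}{12}\right) + \frac{46}{7} = \left(- \frac{62}{35} + \frac{43}{12}\right) + \frac{46}{7} = \frac{761}{420} + \frac{46}{7} = \frac{503}{60}$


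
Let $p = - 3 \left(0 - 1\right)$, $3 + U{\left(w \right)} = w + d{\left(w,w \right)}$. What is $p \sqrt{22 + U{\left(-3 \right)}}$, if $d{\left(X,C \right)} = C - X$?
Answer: $12$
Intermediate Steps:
$U{\left(w \right)} = -3 + w$ ($U{\left(w \right)} = -3 + \left(w + \left(w - w\right)\right) = -3 + \left(w + 0\right) = -3 + w$)
$p = 3$ ($p = \left(-3\right) \left(-1\right) = 3$)
$p \sqrt{22 + U{\left(-3 \right)}} = 3 \sqrt{22 - 6} = 3 \sqrt{16} = 3 \cdot 4 = 12$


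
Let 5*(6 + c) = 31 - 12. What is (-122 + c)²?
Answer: 385641/25 ≈ 15426.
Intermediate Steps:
c = -11/5 (c = -6 + (31 - 12)/5 = -6 + (⅕)*19 = -6 + 19/5 = -11/5 ≈ -2.2000)
(-122 + c)² = (-122 - 11/5)² = (-621/5)² = 385641/25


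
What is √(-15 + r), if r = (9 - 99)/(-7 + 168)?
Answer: I*√403305/161 ≈ 3.9445*I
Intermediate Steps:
r = -90/161 ≈ -0.55901
√(-15 + r) = √(-15 - 90/161) = √(-2505/161) = I*√403305/161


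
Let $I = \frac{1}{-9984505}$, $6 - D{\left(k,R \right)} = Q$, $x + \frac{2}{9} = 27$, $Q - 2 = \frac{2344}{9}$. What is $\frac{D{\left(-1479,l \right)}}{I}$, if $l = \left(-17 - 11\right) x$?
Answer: $\frac{23044237540}{9} \approx 2.5605 \cdot 10^{9}$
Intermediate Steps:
$Q = \frac{2362}{9}$ ($Q = 2 + \frac{2344}{9} = \frac{2362}{9} \approx 262.44$)
$x = \frac{241}{9}$ ($x = - \frac{2}{9} + 27 = \frac{241}{9} \approx 26.778$)
$l = - \frac{6748}{9}$ ($l = \left(-17 - 11\right) \frac{241}{9} = \left(-28\right) \frac{241}{9} = - \frac{6748}{9} \approx -749.78$)
$D{\left(k,R \right)} = - \frac{2308}{9}$ ($D{\left(k,R \right)} = 6 - \frac{2362}{9} = - \frac{2308}{9}$)
$I = - \frac{1}{9984505} \approx -1.0016 \cdot 10^{-7}$
$\frac{D{\left(-1479,l \right)}}{I} = - \frac{2308}{9 \left(- \frac{1}{9984505}\right)} = \left(- \frac{2308}{9}\right) \left(-9984505\right) = \frac{23044237540}{9}$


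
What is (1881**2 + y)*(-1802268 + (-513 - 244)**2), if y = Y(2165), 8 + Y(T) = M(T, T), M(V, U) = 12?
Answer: -4349179643135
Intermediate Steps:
Y(T) = 4 (Y(T) = -8 + 12 = 4)
y = 4
(1881**2 + y)*(-1802268 + (-513 - 244)**2) = (1881**2 + 4)*(-1802268 + (-513 - 244)**2) = (3538161 + 4)*(-1802268 + (-757)**2) = 3538165*(-1802268 + 573049) = 3538165*(-1229219) = -4349179643135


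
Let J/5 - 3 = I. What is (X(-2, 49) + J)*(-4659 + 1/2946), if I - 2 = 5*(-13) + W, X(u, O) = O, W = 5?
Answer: 1550971669/1473 ≈ 1.0529e+6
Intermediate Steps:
I = -58 (I = 2 + (5*(-13) + 5) = 2 + (-65 + 5) = 2 - 60 = -58)
J = -275 (J = 15 + 5*(-58) = 15 - 290 = -275)
(X(-2, 49) + J)*(-4659 + 1/2946) = (49 - 275)*(-4659 + 1/2946) = -226*(-4659 + 1/2946) = -226*(-13725413/2946) = 1550971669/1473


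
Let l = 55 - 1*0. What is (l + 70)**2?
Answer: 15625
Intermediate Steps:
l = 55 (l = 55 + 0 = 55)
(l + 70)**2 = (55 + 70)**2 = 125**2 = 15625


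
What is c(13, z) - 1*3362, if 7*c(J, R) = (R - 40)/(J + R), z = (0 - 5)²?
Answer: -894307/266 ≈ -3362.1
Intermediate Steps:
z = 25 (z = (-5)² = 25)
c(J, R) = (-40 + R)/(7*(J + R)) (c(J, R) = ((R - 40)/(J + R))/7 = ((-40 + R)/(J + R))/7 = (-40 + R)/(7*(J + R)))
c(13, z) - 1*3362 = (-40 + 25)/(7*(13 + 25)) - 1*3362 = (⅐)*(-15)/38 - 3362 = (⅐)*(1/38)*(-15) - 3362 = -15/266 - 3362 = -894307/266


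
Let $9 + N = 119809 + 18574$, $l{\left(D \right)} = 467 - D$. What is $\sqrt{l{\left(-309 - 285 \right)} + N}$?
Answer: $\sqrt{139435} \approx 373.41$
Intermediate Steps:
$N = 138374$ ($N = -9 + \left(119809 + 18574\right) = -9 + 138383 = 138374$)
$\sqrt{l{\left(-309 - 285 \right)} + N} = \sqrt{\left(467 - \left(-309 - 285\right)\right) + 138374} = \sqrt{\left(467 - -594\right) + 138374} = \sqrt{\left(467 + 594\right) + 138374} = \sqrt{1061 + 138374} = \sqrt{139435}$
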